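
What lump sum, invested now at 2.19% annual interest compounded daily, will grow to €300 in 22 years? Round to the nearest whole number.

€185

Periodic rate = 2.19%/365 = 0.00006; 8030 periods.
P = 300/(1 + 0.00006)^8030 ≈ 300/1.61896256 ≈ 185.3039.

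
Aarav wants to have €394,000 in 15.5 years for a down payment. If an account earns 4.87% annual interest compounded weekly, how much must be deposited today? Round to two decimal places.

Growth factor = (1 + 0.0487/52)^806 ≈ 2.12654106694.
P = 394,000/2.12654106694 ≈ 185,277.4001.

€185,277.40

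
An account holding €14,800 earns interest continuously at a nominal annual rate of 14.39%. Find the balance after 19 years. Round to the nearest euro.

A = P·e^(rt) = 14,800·e^(0.1439·19) = 14,800·e^2.7341.
e^2.7341 ≈ 15.3958809059, so A ≈ 227,859.0374.

€227,859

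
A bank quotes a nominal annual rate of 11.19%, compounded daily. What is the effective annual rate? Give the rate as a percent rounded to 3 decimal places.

11.838%

EAR = (1 + 11.19%/365)^365 − 1 = (1 + 0.000306575)^365 − 1.
(1 + 0.000306575)^365 ≈ 1.118382, so EAR ≈ 11.83818%.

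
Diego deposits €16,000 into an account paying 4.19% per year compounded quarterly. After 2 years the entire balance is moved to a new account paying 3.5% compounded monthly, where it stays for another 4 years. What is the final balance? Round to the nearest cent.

€20,000.34

After 2 years at 4.19%: 16,000 × 1.0869375324 ≈ 17,391.0005.
Then 4 years at 3.5%: 17,391.0005 × 1.1500394308 ≈ 20,000.3363.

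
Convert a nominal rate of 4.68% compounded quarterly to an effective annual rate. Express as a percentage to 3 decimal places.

EAR = (1 + 4.68%/4)^4 − 1 = (1 + 0.0117)^4 − 1.
(1 + 0.0117)^4 ≈ 1.047628, so EAR ≈ 4.76278%.

4.763%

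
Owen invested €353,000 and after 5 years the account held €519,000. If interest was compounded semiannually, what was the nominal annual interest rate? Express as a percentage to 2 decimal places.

7.86%

(1 + r/2)^10 = 519,000/353,000 = 1.47025.
1 + r/2 = 1.47025^(1/10) ≈ 1.039296, so r/2 ≈ 0.039296.
r ≈ 2·0.039296 = 7.85920%.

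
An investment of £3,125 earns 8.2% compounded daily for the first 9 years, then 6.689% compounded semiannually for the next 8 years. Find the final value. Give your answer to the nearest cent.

Phase 1: 3,125·(1 + 0.082/365)^3285 ≈ 6,536.1702.
Phase 2: 6,536.1702·(1 + 0.033445)^16 ≈ 11,064.2313.

£11,064.23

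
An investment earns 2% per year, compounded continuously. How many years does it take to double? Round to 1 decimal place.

e^(0.02t) = 2, so 0.02t = ln 2 ≈ 0.69315.
t ≈ 0.69315/0.02 ≈ 34.6574.

34.7 years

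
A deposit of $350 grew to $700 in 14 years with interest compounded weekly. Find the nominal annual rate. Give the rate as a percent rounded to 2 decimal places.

4.95%

The 728-period growth factor is 700/350 = 2.
r/52 = 2^(1/728) − 1 ≈ 0.000952579, so r ≈ 52·0.000952579 = 4.95341%.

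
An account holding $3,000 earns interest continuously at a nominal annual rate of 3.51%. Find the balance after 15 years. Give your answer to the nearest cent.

$5,078.99

A = P·e^(rt) = 3,000·e^(0.0351·15) = 3,000·e^0.5265.
e^0.5265 ≈ 1.692996439, so A ≈ 5,078.9893.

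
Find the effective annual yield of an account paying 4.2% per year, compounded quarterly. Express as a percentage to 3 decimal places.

4.267%

EAR = (1 + 4.2%/4)^4 − 1 = (1 + 0.0105)^4 − 1.
(1 + 0.0105)^4 ≈ 1.042666, so EAR ≈ 4.26661%.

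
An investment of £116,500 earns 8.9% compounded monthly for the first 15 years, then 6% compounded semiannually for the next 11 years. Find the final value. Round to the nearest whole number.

£844,090

After 15 years at 8.9%: 116,500 × 3.78132212779 ≈ 440,524.0279.
Then 11 years at 6%: 440,524.0279 × 1.91610340886 ≈ 844,089.5915.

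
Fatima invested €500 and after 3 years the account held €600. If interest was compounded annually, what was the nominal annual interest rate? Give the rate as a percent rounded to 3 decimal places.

(1 + r)^3 = 600/500 = 1.2.
1 + r = 1.2^(1/3) ≈ 1.062659, so r ≈ 0.0626586.
r ≈ 6.26586%.

6.266%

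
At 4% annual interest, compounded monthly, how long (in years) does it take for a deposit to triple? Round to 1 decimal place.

27.5 years

(1 + 0.00333333)^(12t) = 3.
12t = ln 3 / ln(1 + 0.00333333) ≈ 1.0986/0.00332779 ≈ 330.1327.
t ≈ 27.5111.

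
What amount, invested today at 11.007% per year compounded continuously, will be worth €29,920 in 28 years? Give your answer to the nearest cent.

€1,372.41

P = A·e^(−rt) = 29,920·e^(−3.08196).
e^(−3.08196) ≈ 0.045869264727, so P ≈ 1,372.4084.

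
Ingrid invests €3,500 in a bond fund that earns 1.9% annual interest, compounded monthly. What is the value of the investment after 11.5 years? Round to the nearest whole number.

€4,354

Periodic rate = 1.9%/12 = 0.00158333; periods = 12·11.5 = 138.
A = 3,500·(1 + 0.019/12)^138 ≈ 3,500·1.24399404 ≈ 4,353.9791.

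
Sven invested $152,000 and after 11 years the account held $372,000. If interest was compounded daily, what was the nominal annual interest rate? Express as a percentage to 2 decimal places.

8.14%

(1 + r/365)^4015 = 372,000/152,000 = 2.44737.
1 + r/365 = 2.44737^(1/4015) ≈ 1.000223, so r/365 ≈ 0.000222942.
r ≈ 365·0.000222942 = 8.13739%.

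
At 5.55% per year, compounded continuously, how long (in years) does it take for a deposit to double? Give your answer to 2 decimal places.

e^(0.0555t) = 2, so 0.0555t = ln 2 ≈ 0.69315.
t ≈ 0.69315/0.0555 ≈ 12.4891.

12.49 years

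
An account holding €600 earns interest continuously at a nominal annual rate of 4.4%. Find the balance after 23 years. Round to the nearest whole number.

€1,651

A = P·e^(rt) = 600·e^(0.044·23) = 600·e^1.012.
e^1.012 ≈ 2.751097712, so A ≈ 1,650.6586.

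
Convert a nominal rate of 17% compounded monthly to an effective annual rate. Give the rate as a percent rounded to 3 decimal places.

18.389%

One year is 12 periods at 0.0141667 each: (1 + 0.0141667)^12 ≈ 1.183892.
EAR = 1.183892 − 1 ≈ 18.38917%.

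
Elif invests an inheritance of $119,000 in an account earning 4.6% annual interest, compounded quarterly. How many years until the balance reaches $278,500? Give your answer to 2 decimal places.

18.59 years

(1 + 0.0115)^(4t) = 278,500/119,000 = 2.3403.
4t·ln(1 + 0.0115) = ln(2.3403); 4t = 0.85029/0.0114344 ≈ 74.3630.
t ≈ 18.5907 years.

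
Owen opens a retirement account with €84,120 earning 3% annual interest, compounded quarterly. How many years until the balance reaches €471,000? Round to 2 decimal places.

We need (1 + 0.0075)^(4t) = 5.5991, so 4t = ln 5.5991 / ln 1.0075 ≈ 230.5421.
t ≈ 230.5421/4 = 57.6355 years.

57.64 years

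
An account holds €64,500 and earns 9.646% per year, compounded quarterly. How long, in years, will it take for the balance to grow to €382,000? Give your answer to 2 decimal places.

18.66 years

We need (1 + 0.024115)^(4t) = 5.9225, so 4t = ln 5.9225 / ln 1.024115 ≈ 74.6472.
t ≈ 74.6472/4 = 18.6618 years.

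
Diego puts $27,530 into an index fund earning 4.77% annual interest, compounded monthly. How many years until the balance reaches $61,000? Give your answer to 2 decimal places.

16.71 years

We need (1 + 0.003975)^(12t) = 2.2158, so 12t = ln 2.2158 / ln 1.003975 ≈ 200.5479.
t ≈ 200.5479/12 = 16.7123 years.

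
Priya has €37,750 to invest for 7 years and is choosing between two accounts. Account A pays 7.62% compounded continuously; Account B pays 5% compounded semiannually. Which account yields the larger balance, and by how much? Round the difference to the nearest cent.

Account A, by €11,013.36

A: e^(0.0762·7) = e^0.5334 ≈ 1.7047185094, so 37,750 × 1.7047185094 ≈ 64,353.1237.
B: (1 + 0.025)^14 ≈ 1.412973821, so 37,750 × 1.412973821 ≈ 53,339.7617.
Difference ≈ 11,013.3620 in favor of A.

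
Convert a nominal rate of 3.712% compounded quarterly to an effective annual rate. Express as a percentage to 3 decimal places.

3.764%

One year is 4 periods at 0.00928 each: (1 + 0.00928)^4 ≈ 1.03764.
EAR = 1.03764 − 1 ≈ 3.76399%.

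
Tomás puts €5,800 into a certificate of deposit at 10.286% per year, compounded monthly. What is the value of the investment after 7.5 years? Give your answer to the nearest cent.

Growth factor = (1 + 0.10286/12)^90 ≈ 2.1558012559.
A ≈ 5,800 × 2.1558012559 ≈ 12,503.6473.

€12,503.65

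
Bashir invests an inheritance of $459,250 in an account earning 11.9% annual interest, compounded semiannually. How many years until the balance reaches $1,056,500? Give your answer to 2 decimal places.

7.21 years

We need (1 + 0.0595)^(2t) = 2.3005, so 2t = ln 2.3005 / ln 1.0595 ≈ 14.4146.
t ≈ 14.4146/2 = 7.2073 years.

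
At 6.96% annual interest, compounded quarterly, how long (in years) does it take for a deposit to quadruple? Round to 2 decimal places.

20.09 years

(1 + 0.0174)^(4t) = 4.
4t = ln 4 / ln(1 + 0.0174) ≈ 1.3863/0.0172504 ≈ 80.3632.
t ≈ 20.0908.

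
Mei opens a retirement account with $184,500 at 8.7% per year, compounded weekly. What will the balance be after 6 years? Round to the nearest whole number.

$310,820

Growth factor = (1 + 0.087/52)^312 ≈ 1.68466008481.
A ≈ 184,500 × 1.68466008481 ≈ 310,819.7856.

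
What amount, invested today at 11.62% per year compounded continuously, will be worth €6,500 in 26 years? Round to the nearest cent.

P = A·e^(−rt) = 6,500·e^(−3.0212).
e^(−3.0212) ≈ 0.04874269202, so P ≈ 316.8275.

€316.83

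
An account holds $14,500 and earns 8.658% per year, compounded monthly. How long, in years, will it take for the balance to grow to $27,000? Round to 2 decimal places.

(1 + 0.007215)^(12t) = 27,000/14,500 = 1.8621.
12t·ln(1 + 0.007215) = ln(1.8621); 12t = 0.62169/0.0071891 ≈ 86.4765.
t ≈ 7.2064 years.

7.21 years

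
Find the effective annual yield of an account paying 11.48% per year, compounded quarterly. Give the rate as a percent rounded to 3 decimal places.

EAR = (1 + 11.48%/4)^4 − 1 = (1 + 0.0287)^4 − 1.
(1 + 0.0287)^4 ≈ 1.119837, so EAR ≈ 11.98374%.

11.984%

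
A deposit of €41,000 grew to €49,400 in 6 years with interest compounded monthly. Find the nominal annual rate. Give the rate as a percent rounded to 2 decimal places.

(1 + r/12)^72 = 49,400/41,000 = 1.20488.
1 + r/12 = 1.20488^(1/72) ≈ 1.002592, so r/12 ≈ 0.00259194.
r ≈ 12·0.00259194 = 3.11033%.

3.11%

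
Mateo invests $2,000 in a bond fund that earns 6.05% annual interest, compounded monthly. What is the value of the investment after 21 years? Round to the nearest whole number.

Growth factor = (1 + 0.0605/12)^252 ≈ 3.551279657.
A ≈ 2,000 × 3.551279657 ≈ 7,102.5593.

$7,103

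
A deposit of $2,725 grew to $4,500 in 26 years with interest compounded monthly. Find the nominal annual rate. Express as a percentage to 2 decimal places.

(1 + r/12)^312 = 4,500/2,725 = 1.65138.
1 + r/12 = 1.65138^(1/312) ≈ 1.001609, so r/12 ≈ 0.00160901.
r ≈ 12·0.00160901 = 1.93082%.

1.93%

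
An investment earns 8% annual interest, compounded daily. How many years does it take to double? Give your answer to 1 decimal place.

(1 + 0.000219178)^(365t) = 2.
365t = ln 2 / ln(1 + 0.000219178) ≈ 0.69315/0.000219154 ≈ 3162.8306.
t ≈ 8.6653.

8.7 years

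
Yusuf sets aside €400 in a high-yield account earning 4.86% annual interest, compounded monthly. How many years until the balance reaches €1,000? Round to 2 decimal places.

(1 + 0.00405)^(12t) = 1,000/400 = 2.5.
12t·ln(1 + 0.00405) = ln(2.5); 12t = 0.91629/0.00404182 ≈ 226.7025.
t ≈ 18.8919 years.

18.89 years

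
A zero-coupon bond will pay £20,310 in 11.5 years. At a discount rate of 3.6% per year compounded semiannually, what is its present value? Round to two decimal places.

Growth factor = (1 + 0.018)^23 ≈ 1.5072972056.
P = 20,310/1.5072972056 ≈ 13,474.4494.

£13,474.45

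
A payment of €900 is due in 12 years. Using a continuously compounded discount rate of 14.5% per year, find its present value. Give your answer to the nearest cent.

P = A·e^(−rt) = 900·e^(−1.74).
e^(−1.74) ≈ 0.175520401, so P ≈ 157.9684.

€157.97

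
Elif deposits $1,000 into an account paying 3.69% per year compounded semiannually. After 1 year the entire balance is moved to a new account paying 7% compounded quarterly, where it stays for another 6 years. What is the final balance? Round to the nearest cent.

$1,572.92

Phase 1: 1,000·(1 + 0.01845)^2 ≈ 1,037.2404.
Phase 2: 1,037.2404·(1 + 0.0175)^24 ≈ 1,572.9157.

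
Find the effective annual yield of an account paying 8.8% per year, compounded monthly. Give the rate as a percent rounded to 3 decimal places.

EAR = (1 + 8.8%/12)^12 − 1 = (1 + 0.00733333)^12 − 1.
(1 + 0.00733333)^12 ≈ 1.091638, so EAR ≈ 9.16375%.

9.164%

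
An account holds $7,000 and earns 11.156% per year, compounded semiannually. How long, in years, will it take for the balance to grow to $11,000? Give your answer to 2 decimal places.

We need (1 + 0.05578)^(2t) = 1.5714, so 2t = ln 1.5714 / ln 1.05578 ≈ 8.3269.
t ≈ 8.3269/2 = 4.1635 years.

4.16 years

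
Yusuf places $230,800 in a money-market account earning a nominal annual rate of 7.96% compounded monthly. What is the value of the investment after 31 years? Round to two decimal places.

$2,699,989.98

Growth factor = (1 + 0.0796/12)^372 ≈ 11.69839679805.
A ≈ 230,800 × 11.69839679805 ≈ 2,699,989.9810.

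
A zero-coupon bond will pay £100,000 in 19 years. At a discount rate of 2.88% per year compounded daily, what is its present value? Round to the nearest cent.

Periodic rate = 2.88%/365 = 0.0000789041; 6935 periods.
P = 100,000/(1 + 0.0288/365)^6935 ≈ 100,000/1.7283693867 ≈ 57,858.0023.

£57,858.00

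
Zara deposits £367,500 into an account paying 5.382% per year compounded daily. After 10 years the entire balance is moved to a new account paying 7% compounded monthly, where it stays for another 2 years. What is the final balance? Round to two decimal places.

£723,772.34

After 10 years at 5.382%: 367,500 × 1.71285286854 ≈ 629,473.4292.
Then 2 years at 7%: 629,473.4292 × 1.1498060175 ≈ 723,772.3367.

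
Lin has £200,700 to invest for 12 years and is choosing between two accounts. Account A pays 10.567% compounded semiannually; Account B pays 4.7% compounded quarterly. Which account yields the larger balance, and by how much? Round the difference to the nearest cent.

Account A growth factor: (1 + 0.052835)^24 ≈ 3.44070577404; balance ≈ 690,549.6488.
Account B growth factor: (1 + 0.01175)^48 ≈ 1.75191982441; balance ≈ 351,610.3088.
Account A is larger by 338,939.3401.

Account A, by £338,939.34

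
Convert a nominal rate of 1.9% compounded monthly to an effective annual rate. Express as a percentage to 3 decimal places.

One year is 12 periods at 0.00158333 each: (1 + 0.00158333)^12 ≈ 1.019166.
EAR = 1.019166 − 1 ≈ 1.91663%.

1.917%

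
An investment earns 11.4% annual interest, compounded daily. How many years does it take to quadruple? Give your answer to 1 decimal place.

(1 + 0.000312329)^(365t) = 4.
365t = ln 4 / ln(1 + 0.000312329) ≈ 1.3863/0.00031228 ≈ 4439.2672.
t ≈ 12.1624.

12.2 years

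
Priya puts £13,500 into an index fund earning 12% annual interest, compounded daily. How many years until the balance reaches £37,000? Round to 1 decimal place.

8.4 years

We need (1 + 0.000328767)^(365t) = 2.7407, so 365t = ln 2.7407 / ln 1.000329 ≈ 3067.1983.
t ≈ 3067.1983/365 = 8.4033 years.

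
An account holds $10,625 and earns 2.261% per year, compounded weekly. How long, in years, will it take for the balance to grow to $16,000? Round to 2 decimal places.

(1 + 0.000434808)^(52t) = 16,000/10,625 = 1.5059.
52t·ln(1 + 0.000434808) = ln(1.5059); 52t = 0.40938/0.000434713 ≈ 941.7221.
t ≈ 18.1100 years.

18.11 years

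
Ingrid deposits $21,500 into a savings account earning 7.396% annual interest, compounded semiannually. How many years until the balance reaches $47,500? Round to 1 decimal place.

10.9 years

(1 + 0.03698)^(2t) = 47,500/21,500 = 2.2093.
2t·ln(1 + 0.03698) = ln(2.2093); 2t = 0.79268/0.0363126 ≈ 21.8292.
t ≈ 10.9146 years.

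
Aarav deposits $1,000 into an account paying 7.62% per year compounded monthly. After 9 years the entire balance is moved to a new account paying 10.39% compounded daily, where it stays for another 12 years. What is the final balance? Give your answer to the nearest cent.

$6,891.26

Phase 1: 1,000·(1 + 0.00635)^108 ≈ 1,981.0594.
Phase 2: 1,981.0594·(1 + 0.1039/365)^4380 ≈ 6,891.2627.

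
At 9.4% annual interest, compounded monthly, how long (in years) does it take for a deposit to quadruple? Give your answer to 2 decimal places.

14.81 years

(1 + 0.00783333)^(12t) = 4.
12t = ln 4 / ln(1 + 0.00783333) ≈ 1.3863/0.00780281 ≈ 177.6660.
t ≈ 14.8055.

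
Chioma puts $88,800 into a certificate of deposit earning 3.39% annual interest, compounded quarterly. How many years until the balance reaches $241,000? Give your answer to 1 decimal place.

(1 + 0.008475)^(4t) = 241,000/88,800 = 2.714.
4t·ln(1 + 0.008475) = ln(2.714); 4t = 0.99841/0.00843929 ≈ 118.3050.
t ≈ 29.5763 years.

29.6 years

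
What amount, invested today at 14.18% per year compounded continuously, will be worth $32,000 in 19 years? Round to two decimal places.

$2,163.09

P = A·e^(−rt) = 32,000·e^(−2.6942).
e^(−2.6942) ≈ 0.067596437299, so P ≈ 2,163.0860.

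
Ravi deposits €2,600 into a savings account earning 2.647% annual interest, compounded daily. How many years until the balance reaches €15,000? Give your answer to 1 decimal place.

66.2 years

(1 + 0.0000725205)^(365t) = 15,000/2,600 = 5.7692.
365t·ln(1 + 0.0000725205) = ln(5.7692); 365t = 1.7525/7.25179e-05 ≈ 24166.9755.
t ≈ 66.2109 years.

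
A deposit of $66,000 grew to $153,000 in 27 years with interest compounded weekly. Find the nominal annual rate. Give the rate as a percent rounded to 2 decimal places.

3.11%

The 1404-period growth factor is 153,000/66,000 = 2.31818.
r/52 = 2.31818^(1/1404) − 1 ≈ 0.000599028, so r ≈ 52·0.000599028 = 3.11494%.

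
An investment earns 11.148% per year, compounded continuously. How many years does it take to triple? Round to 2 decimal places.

9.85 years

e^(0.11148t) = 3, so 0.11148t = ln 3 ≈ 1.0986.
t ≈ 1.0986/0.11148 ≈ 9.8548.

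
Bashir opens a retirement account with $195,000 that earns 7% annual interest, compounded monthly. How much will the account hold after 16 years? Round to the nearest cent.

$595,704.98

Periodic rate = 7%/12 = 0.00583333; periods = 12·16 = 192.
A = 195,000·(1 + 0.07/12)^192 ≈ 195,000·3.0548973204 ≈ 595,704.9775.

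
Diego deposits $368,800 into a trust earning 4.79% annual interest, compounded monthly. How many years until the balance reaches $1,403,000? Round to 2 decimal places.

(1 + 0.00399167)^(12t) = 1,403,000/368,800 = 3.8042.
12t·ln(1 + 0.00399167) = ln(3.8042); 12t = 1.3361/0.00398372 ≈ 335.3934.
t ≈ 27.9494 years.

27.95 years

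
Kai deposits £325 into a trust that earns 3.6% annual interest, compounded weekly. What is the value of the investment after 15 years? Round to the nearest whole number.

Growth factor = (1 + 0.036/52)^780 ≈ 1.71568628.
A ≈ 325 × 1.71568628 ≈ 557.5980.

£558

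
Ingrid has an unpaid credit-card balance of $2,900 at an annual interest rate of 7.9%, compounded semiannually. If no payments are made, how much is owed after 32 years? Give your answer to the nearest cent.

Periodic rate = 7.9%/2 = 0.0395; periods = 2·32 = 64.
A = 2,900·(1 + 0.0395)^64 ≈ 2,900·11.93349333 ≈ 34,607.1307.

$34,607.13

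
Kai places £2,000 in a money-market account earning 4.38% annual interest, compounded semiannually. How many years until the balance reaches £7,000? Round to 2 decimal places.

28.91 years

We need (1 + 0.0219)^(2t) = 3.5, so 2t = ln 3.5 / ln 1.0219 ≈ 57.8279.
t ≈ 57.8279/2 = 28.9140 years.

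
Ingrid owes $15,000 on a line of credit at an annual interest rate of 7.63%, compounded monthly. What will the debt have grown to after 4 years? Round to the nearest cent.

Growth factor = (1 + 0.0763/12)^48 ≈ 1.3555859709.
A ≈ 15,000 × 1.3555859709 ≈ 20,333.7896.

$20,333.79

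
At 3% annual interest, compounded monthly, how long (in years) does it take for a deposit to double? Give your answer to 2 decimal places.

(1 + 0.0025)^(12t) = 2.
12t = ln 2 / ln(1 + 0.0025) ≈ 0.69315/0.00249688 ≈ 277.6053.
t ≈ 23.1338.

23.13 years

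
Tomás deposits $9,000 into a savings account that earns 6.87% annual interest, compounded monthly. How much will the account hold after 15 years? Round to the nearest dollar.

$25,148

Growth factor = (1 + 0.005725)^180 ≈ 2.7942434888.
A ≈ 9,000 × 2.7942434888 ≈ 25,148.1914.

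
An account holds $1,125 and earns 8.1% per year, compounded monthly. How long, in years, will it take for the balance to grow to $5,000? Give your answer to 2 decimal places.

18.48 years

(1 + 0.00675)^(12t) = 5,000/1,125 = 4.4444.
12t·ln(1 + 0.00675) = ln(4.4444); 12t = 1.4917/0.00672732 ≈ 221.7309.
t ≈ 18.4776 years.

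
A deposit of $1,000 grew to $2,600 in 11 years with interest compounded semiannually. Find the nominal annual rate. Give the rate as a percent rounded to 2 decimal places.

8.88%

(1 + r/2)^22 = 2,600/1,000 = 2.6.
1 + r/2 = 2.6^(1/22) ≈ 1.044389, so r/2 ≈ 0.0443893.
r ≈ 2·0.0443893 = 8.87787%.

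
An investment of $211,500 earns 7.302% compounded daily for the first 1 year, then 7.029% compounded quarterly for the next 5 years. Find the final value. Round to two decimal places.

$322,349.21

After 1 years at 7.302%: 211,500 × 1.07574419552 ≈ 227,519.8974.
Then 5 years at 7.029%: 227,519.8974 × 1.41679570691 ≈ 322,349.2138.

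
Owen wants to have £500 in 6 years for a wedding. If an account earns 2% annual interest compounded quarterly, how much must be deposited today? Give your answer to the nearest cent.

Periodic rate = 2%/4 = 0.005; 24 periods.
P = 500/(1 + 0.005)^24 ≈ 500/1.12715978 ≈ 443.5928.

£443.59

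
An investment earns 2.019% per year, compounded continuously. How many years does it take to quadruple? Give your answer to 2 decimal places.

68.66 years

e^(0.02019t) = 4, so 0.02019t = ln 4 ≈ 1.3863.
t ≈ 1.3863/0.02019 ≈ 68.6624.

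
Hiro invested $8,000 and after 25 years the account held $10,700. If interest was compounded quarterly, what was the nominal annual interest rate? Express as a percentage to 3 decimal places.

1.165%

(1 + r/4)^100 = 10,700/8,000 = 1.3375.
1 + r/4 = 1.3375^(1/100) ≈ 1.002912, so r/4 ≈ 0.00291225.
r ≈ 4·0.00291225 = 1.16490%.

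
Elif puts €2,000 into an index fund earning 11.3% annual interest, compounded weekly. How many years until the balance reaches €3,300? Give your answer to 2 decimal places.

(1 + 0.00217308)^(52t) = 3,300/2,000 = 1.65.
52t·ln(1 + 0.00217308) = ln(1.65); 52t = 0.50078/0.00217072 ≈ 230.6956.
t ≈ 4.4365 years.

4.44 years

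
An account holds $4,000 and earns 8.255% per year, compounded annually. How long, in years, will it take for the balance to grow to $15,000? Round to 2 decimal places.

16.66 years

(1 + 0.08255)^t = 15,000/4,000 = 3.75.
t·ln(1 + 0.08255) = ln(3.75); t = 1.3218/0.0793194 ≈ 16.6637.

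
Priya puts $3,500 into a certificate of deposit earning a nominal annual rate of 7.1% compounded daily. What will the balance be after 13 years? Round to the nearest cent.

Growth factor = (1 + 0.071/365)^4745 ≈ 2.516603665.
A ≈ 3,500 × 2.516603665 ≈ 8,808.1128.

$8,808.11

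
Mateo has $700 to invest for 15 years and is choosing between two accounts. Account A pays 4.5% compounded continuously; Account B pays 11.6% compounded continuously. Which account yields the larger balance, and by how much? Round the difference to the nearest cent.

Account A growth factor: e^(0.045·15) = e^0.675 ≈ 1.964032976; balance ≈ 1,374.8231.
Account B growth factor: e^(0.116·15) = e^1.74 ≈ 5.697343423; balance ≈ 3,988.1404.
Account B is larger by 2,613.3173.

Account B, by $2,613.32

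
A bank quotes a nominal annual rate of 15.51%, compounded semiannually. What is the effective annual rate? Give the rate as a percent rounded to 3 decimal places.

16.111%

EAR = (1 + 15.51%/2)^2 − 1 = (1 + 0.07755)^2 − 1.
(1 + 0.07755)^2 ≈ 1.161114, so EAR ≈ 16.11140%.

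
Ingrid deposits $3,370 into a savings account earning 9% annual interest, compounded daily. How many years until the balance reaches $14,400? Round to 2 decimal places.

(1 + 0.000246575)^(365t) = 14,400/3,370 = 4.273.
365t·ln(1 + 0.000246575) = ln(4.273); 365t = 1.4523/0.000246545 ≈ 5890.6722.
t ≈ 16.1388 years.

16.14 years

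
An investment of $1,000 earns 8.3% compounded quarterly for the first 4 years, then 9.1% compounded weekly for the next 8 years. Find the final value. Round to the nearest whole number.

Phase 1: 1,000·(1 + 0.02075)^16 ≈ 1,389.0255.
Phase 2: 1,389.0255·(1 + 0.00175)^416 ≈ 2,874.7513.

$2,875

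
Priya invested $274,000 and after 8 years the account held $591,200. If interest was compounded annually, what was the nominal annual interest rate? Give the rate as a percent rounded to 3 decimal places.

10.090%

The 8-period growth factor is 591,200/274,000 = 2.15766.
r = 2.15766^(1/8) − 1 ≈ 0.1009, i.e. 10.09003%.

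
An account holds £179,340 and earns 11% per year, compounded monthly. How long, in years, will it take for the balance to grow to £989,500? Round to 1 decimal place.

15.6 years

We need (1 + 0.00916667)^(12t) = 5.5175, so 12t = ln 5.5175 / ln 1.009167 ≈ 187.1708.
t ≈ 187.1708/12 = 15.5976 years.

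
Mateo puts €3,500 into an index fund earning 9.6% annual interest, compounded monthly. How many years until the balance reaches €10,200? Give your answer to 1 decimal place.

11.2 years

(1 + 0.008)^(12t) = 10,200/3,500 = 2.9143.
12t·ln(1 + 0.008) = ln(2.9143); 12t = 1.0696/0.00796817 ≈ 134.2372.
t ≈ 11.1864 years.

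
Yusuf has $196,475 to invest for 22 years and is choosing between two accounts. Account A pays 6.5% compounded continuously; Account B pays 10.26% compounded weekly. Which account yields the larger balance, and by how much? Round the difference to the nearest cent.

A: e^(0.065·22) = e^1.43 ≈ 4.17869919192, so 196,475 × 4.17869919192 ≈ 821,009.9237.
B: (1 + 0.1026/52)^1144 ≈ 9.535065516377, so 196,475 × 9.535065516377 ≈ 1,873,401.9973.
Difference ≈ 1,052,392.0736 in favor of B.

Account B, by $1,052,392.07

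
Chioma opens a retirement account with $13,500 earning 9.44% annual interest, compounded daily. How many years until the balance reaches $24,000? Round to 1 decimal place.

6.1 years

We need (1 + 0.00025863)^(365t) = 1.7778, so 365t = ln 1.7778 / ln 1.000259 ≈ 2224.9478.
t ≈ 2224.9478/365 = 6.0957 years.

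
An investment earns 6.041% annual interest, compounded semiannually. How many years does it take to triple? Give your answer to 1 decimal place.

18.5 years

(1 + 0.030205)^(2t) = 3.
2t = ln 3 / ln(1 + 0.030205) ≈ 1.0986/0.0297578 ≈ 36.9185.
t ≈ 18.4592.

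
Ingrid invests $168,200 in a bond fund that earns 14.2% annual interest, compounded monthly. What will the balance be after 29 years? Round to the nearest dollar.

Periodic rate = 14.2%/12 = 0.0118333; periods = 12·29 = 348.
A = 168,200·(1 + 0.142/12)^348 ≈ 168,200·59.968875636837 ≈ 10,086,764.8821.

$10,086,765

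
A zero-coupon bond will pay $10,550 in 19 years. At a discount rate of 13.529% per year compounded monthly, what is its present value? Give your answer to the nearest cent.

$818.73

Growth factor = (1 + 0.13529/12)^228 ≈ 12.885824331.
P = 10,550/12.885824331 ≈ 818.7291.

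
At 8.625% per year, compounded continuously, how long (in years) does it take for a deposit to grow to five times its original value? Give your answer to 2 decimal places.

18.66 years

e^(0.08625t) = 5, so 0.08625t = ln 5 ≈ 1.6094.
t ≈ 1.6094/0.08625 ≈ 18.6601.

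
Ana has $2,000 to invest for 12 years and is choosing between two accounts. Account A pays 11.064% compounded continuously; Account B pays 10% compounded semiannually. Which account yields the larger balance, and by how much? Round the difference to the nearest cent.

A: e^(0.11064·12) = e^1.32768 ≈ 3.772281535, so 2,000 × 3.772281535 ≈ 7,544.5631.
B: (1 + 0.05)^24 ≈ 3.225099944, so 2,000 × 3.225099944 ≈ 6,450.1999.
Difference ≈ 1,094.3632 in favor of A.

Account A, by $1,094.36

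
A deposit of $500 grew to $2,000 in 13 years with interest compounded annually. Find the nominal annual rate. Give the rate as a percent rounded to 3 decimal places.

(1 + r)^13 = 2,000/500 = 4.
1 + r = 4^(1/13) ≈ 1.112531, so r ≈ 0.112531.
r ≈ 11.25315%.

11.253%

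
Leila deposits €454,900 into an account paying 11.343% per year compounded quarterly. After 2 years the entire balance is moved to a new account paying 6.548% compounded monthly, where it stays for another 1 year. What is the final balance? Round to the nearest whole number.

After 2 years at 11.343%: 454,900 × 1.25069944871 ≈ 568,943.1792.
Then 1 years at 6.548%: 568,943.1792 × 1.06748135079 ≈ 607,336.2335.

€607,336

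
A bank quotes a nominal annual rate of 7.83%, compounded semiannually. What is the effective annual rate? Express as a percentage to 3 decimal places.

7.983%

EAR = (1 + 7.83%/2)^2 − 1 = (1 + 0.03915)^2 − 1.
(1 + 0.03915)^2 ≈ 1.079833, so EAR ≈ 7.98327%.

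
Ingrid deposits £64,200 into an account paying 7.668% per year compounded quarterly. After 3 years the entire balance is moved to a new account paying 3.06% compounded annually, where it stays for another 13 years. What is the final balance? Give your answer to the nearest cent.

Phase 1: 64,200·(1 + 0.01917)^12 ≈ 80,629.6185.
Phase 2: 80,629.6185·(1 + 0.0306)^13 ≈ 119,307.1305.

£119,307.13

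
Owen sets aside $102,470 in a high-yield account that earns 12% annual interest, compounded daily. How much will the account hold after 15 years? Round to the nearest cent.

Periodic rate = 12%/365 = 0.000328767; periods = 365·15 = 5475.
A = 102,470·(1 + 0.12/365)^5475 ≈ 102,470·6.04785808866 ≈ 619,724.0183.

$619,724.02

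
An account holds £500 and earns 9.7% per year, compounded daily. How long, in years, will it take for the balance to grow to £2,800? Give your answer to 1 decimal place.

17.8 years

We need (1 + 0.000265753)^(365t) = 5.6, so 365t = ln 5.6 / ln 1.000266 ≈ 6483.4367.
t ≈ 6483.4367/365 = 17.7628 years.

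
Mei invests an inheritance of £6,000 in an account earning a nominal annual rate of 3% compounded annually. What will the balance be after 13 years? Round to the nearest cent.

Growth factor = (1 + 0.03)^13 ≈ 1.468533713.
A ≈ 6,000 × 1.468533713 ≈ 8,811.2023.

£8,811.20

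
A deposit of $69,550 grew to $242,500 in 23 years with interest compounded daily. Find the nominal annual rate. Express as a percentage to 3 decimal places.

The 8395-period growth factor is 242,500/69,550 = 3.4867.
r/365 = 3.4867^(1/8395) − 1 ≈ 0.000148785, so r ≈ 365·0.000148785 = 5.43065%.

5.431%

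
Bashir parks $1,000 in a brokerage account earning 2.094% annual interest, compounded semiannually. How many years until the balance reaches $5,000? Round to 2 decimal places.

(1 + 0.01047)^(2t) = 5,000/1,000 = 5.
2t·ln(1 + 0.01047) = ln(5); 2t = 1.6094/0.0104156 ≈ 154.5223.
t ≈ 77.2612 years.

77.26 years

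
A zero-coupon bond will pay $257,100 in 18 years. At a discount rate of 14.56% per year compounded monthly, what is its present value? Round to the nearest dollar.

Periodic rate = 14.56%/12 = 0.0121333; 216 periods.
P = 257,100/(1 + 0.1456/12)^216 ≈ 257,100/13.5316032399 ≈ 18,999.9659.

$19,000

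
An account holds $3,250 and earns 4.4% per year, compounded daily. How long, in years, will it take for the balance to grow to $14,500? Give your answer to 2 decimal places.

33.99 years

(1 + 0.000120548)^(365t) = 14,500/3,250 = 4.4615.
365t·ln(1 + 0.000120548) = ln(4.4615); 365t = 1.4955/0.000120541 ≈ 12406.5474.
t ≈ 33.9905 years.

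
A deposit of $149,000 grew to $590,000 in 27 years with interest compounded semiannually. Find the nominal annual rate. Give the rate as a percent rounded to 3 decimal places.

5.162%

(1 + r/2)^54 = 590,000/149,000 = 3.95973.
1 + r/2 = 3.95973^(1/54) ≈ 1.025812, so r/2 ≈ 0.0258123.
r ≈ 2·0.0258123 = 5.16245%.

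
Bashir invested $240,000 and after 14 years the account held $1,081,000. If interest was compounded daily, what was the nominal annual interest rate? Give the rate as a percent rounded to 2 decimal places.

10.75%

(1 + r/365)^5110 = 1,081,000/240,000 = 4.50417.
1 + r/365 = 4.50417^(1/5110) ≈ 1.000295, so r/365 ≈ 0.000294564.
r ≈ 365·0.000294564 = 10.75160%.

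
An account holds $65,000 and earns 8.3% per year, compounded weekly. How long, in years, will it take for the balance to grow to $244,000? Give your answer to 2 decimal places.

We need (1 + 0.00159615)^(52t) = 3.7538, so 52t = ln 3.7538 / ln 1.001596 ≈ 829.3915.
t ≈ 829.3915/52 = 15.9498 years.

15.95 years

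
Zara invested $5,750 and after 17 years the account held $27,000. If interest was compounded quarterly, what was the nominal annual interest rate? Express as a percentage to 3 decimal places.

9.202%

(1 + r/4)^68 = 27,000/5,750 = 4.69565.
1 + r/4 = 4.69565^(1/68) ≈ 1.023005, so r/4 ≈ 0.0230053.
r ≈ 4·0.0230053 = 9.20212%.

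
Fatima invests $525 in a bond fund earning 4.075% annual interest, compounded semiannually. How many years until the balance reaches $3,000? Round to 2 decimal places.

We need (1 + 0.020375)^(2t) = 5.7143, so 2t = ln 5.7143 / ln 1.020375 ≈ 86.4131.
t ≈ 86.4131/2 = 43.2065 years.

43.21 years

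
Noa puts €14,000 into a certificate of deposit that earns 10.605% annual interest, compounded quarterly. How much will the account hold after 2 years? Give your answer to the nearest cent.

€17,260.05

Growth factor = (1 + 0.0265125)^8 ≈ 1.2328604982.
A ≈ 14,000 × 1.2328604982 ≈ 17,260.0470.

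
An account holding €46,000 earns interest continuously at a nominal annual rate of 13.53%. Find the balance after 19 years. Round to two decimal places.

A = P·e^(rt) = 46,000·e^(0.1353·19) = 46,000·e^2.5707.
e^2.5707 ≈ 13.0749737199, so A ≈ 601,448.7911.

€601,448.79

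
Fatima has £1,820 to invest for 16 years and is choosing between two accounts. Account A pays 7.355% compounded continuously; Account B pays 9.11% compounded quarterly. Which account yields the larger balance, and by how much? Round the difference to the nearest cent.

A: e^(0.07355·16) = e^1.1768 ≈ 3.24397685, so 1,820 × 3.24397685 ≈ 5,904.0379.
B: (1 + 0.022775)^64 ≈ 4.22597233, so 1,820 × 4.22597233 ≈ 7,691.2696.
Difference ≈ 1,787.2318 in favor of B.

Account B, by £1,787.23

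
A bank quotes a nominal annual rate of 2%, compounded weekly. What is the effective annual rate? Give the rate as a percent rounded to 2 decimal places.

2.02%

EAR = (1 + 2%/52)^52 − 1 = (1 + 0.000384615)^52 − 1.
(1 + 0.000384615)^52 ≈ 1.020197, so EAR ≈ 2.01974%.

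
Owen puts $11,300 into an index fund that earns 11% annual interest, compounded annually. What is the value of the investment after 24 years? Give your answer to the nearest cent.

$138,302.47

Annual rate = 11% = 0.11; years = 24.
A = 11,300·(1 + 0.11)^24 ≈ 11,300·12.2391565792 ≈ 138,302.4693.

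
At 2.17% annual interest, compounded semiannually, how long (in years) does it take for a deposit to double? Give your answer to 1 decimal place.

(1 + 0.01085)^(2t) = 2.
2t = ln 2 / ln(1 + 0.01085) ≈ 0.69315/0.0107916 ≈ 64.2305.
t ≈ 32.1152.

32.1 years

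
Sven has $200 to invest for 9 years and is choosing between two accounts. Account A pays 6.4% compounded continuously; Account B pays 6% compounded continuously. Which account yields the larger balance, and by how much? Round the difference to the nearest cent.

Account A growth factor: e^(0.064·9) = e^0.576 ≈ 1.77890855; balance ≈ 355.7817.
Account B growth factor: e^(0.06·9) = e^0.54 ≈ 1.71600686; balance ≈ 343.2014.
Account A is larger by 12.5803.

Account A, by $12.58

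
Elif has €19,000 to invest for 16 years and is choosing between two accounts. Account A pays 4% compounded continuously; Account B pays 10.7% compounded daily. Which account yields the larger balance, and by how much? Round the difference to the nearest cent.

Account A growth factor: e^(0.04·16) = e^0.64 ≈ 1.8964808793; balance ≈ 36,033.1367.
Account B growth factor: (1 + 0.107/365)^5840 ≈ 5.5386407133; balance ≈ 105,234.1736.
Account B is larger by 69,201.0368.

Account B, by €69,201.04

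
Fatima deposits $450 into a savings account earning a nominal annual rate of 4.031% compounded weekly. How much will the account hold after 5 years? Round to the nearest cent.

Periodic rate = 4.031%/52 = 0.000775192; periods = 52·5 = 260.
A = 450·(1 + 0.04031/52)^260 ≈ 450·1.22320189 ≈ 550.4409.

$550.44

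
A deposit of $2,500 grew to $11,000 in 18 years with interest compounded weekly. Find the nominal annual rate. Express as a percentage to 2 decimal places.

8.24%

The 936-period growth factor is 11,000/2,500 = 4.4.
r/52 = 4.4^(1/936) − 1 ≈ 0.00158416, so r ≈ 52·0.00158416 = 8.23765%.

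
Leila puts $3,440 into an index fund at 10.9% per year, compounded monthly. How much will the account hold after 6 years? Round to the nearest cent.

$6,596.37

Periodic rate = 10.9%/12 = 0.00908333; periods = 12·6 = 72.
A = 3,440·(1 + 0.109/12)^72 ≈ 3,440·1.91754863 ≈ 6,596.3673.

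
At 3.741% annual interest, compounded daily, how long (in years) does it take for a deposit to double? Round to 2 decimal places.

(1 + 0.000102493)^(365t) = 2.
365t = ln 2 / ln(1 + 0.000102493) ≈ 0.69315/0.000102488 ≈ 6763.2100.
t ≈ 18.5293.

18.53 years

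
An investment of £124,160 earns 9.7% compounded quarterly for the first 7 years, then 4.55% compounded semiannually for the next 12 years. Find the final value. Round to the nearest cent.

Phase 1: 124,160·(1 + 0.02425)^28 ≈ 242,856.0558.
Phase 2: 242,856.0558·(1 + 0.02275)^24 ≈ 416,693.4305.

£416,693.43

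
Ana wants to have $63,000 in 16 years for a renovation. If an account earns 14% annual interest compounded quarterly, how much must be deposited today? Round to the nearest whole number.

Periodic rate = 14%/4 = 0.035; 64 periods.
P = 63,000/(1 + 0.035)^64 ≈ 63,000/9.0402905096 ≈ 6,968.8026.

$6,969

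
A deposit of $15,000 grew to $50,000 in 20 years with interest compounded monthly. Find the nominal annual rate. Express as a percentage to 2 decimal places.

The 240-period growth factor is 50,000/15,000 = 3.33333.
r/12 = 3.33333^(1/240) − 1 ≈ 0.00502916, so r ≈ 12·0.00502916 = 6.03499%.

6.03%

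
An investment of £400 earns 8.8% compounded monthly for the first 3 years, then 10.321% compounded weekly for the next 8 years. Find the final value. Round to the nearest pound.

Phase 1: 400·(1 + 0.088/12)^36 ≈ 520.3498.
Phase 2: 520.3498·(1 + 0.10321/52)^416 ≈ 1,187.2119.

£1,187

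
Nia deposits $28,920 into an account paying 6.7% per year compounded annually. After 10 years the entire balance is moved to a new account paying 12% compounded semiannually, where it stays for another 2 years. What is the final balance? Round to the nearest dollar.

Phase 1: 28,920·(1 + 0.067)^10 ≈ 55,314.9447.
Phase 2: 55,314.9447·(1 + 0.06)^4 ≈ 69,833.8433.

$69,834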